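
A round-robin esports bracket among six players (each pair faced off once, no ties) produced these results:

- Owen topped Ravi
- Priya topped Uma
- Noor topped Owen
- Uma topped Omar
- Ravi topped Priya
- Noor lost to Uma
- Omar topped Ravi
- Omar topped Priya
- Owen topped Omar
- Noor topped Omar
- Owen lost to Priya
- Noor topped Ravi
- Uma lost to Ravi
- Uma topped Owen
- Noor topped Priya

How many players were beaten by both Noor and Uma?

Noor beat: Priya, Ravi, Omar, Owen.
Uma beat: Noor, Omar, Owen.
Both beat: Omar, Owen — 2.

2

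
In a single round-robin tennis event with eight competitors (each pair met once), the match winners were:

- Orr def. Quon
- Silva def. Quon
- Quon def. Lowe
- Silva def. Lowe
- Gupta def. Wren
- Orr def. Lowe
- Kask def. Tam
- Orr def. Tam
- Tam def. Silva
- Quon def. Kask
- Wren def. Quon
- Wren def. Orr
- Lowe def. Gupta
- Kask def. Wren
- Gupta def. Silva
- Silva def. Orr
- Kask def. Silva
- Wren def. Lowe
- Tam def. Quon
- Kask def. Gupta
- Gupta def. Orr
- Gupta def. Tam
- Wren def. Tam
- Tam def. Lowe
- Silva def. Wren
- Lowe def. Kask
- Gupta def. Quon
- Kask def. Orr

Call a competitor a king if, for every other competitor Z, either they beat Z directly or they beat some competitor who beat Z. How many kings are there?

7

Wren reaches everyone (king).
Gupta reaches everyone (king).
Lowe reaches everyone (king).
Tam reaches everyone (king).
Kask reaches everyone (king).
Silva reaches everyone (king).
Quon reaches everyone (king).
Orr cannot reach Wren in two steps.
Kings: Wren, Gupta, Lowe, Tam, Kask, Silva, Quon — 7.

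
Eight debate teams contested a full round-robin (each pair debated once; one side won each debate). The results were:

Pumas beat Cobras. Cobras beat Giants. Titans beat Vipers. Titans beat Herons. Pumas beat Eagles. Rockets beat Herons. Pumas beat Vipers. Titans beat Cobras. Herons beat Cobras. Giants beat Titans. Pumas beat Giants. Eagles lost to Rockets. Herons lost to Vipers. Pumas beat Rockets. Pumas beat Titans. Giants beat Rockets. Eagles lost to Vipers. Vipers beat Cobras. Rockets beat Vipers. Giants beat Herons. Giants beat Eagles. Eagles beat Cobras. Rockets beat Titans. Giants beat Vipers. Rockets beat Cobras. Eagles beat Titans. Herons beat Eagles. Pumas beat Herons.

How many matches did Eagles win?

Eagles' results: beat Cobras, Titans; lost to Vipers, Pumas, Giants, Rockets, Herons.
That is 2 wins.

2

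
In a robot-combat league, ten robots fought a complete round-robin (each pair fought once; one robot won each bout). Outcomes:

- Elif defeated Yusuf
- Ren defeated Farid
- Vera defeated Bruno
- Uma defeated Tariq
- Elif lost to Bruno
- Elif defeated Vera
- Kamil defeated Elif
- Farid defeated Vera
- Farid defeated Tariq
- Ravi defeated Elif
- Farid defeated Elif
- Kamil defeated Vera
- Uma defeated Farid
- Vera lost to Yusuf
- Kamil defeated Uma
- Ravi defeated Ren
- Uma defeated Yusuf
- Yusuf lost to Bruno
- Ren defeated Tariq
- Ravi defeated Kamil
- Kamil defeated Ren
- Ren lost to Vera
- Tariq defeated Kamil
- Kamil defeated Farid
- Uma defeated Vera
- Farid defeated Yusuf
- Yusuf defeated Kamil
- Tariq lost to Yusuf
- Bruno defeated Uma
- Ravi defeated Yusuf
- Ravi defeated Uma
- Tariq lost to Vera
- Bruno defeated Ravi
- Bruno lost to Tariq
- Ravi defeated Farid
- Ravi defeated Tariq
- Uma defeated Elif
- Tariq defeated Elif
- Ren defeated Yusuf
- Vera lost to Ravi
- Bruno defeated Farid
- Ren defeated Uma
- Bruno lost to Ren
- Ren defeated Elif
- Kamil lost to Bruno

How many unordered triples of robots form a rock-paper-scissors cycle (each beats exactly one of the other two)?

26

Win totals: Ravi 8, Ren 6, Tariq 3, Uma 5, Vera 3, Yusuf 3, Bruno 6, Elif 2, Farid 4, Kamil 5.
A robot with w wins dominates both others in C(w,2) triples; summing gives 28 + 15 + 3 + 10 + 3 + 3 + 15 + 1 + 6 + 10 = 94 transitive triples.
Total triples C(10,3) = 120, so cyclic triples = 120 − 94 = 26.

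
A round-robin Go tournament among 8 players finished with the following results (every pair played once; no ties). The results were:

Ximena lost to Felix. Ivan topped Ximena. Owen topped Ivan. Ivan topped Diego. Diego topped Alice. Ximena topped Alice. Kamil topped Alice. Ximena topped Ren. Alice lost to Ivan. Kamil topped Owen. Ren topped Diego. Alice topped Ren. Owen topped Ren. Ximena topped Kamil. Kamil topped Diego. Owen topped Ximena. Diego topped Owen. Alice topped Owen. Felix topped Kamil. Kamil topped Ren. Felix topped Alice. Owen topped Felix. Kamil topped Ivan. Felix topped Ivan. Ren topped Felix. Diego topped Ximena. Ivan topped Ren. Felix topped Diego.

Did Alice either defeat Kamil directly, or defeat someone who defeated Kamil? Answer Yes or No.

Alice did not beat Kamil directly.
Alice beat Ren, Owen, but each of them lost to Kamil. No two-step path.

No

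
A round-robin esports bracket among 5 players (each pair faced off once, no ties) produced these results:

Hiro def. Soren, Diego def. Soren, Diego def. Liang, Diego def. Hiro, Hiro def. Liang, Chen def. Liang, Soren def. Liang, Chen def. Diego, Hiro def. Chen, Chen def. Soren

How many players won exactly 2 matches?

Win totals: Diego 3, Soren 1, Chen 3, Liang 0, Hiro 3.
No player has exactly 2 wins.

0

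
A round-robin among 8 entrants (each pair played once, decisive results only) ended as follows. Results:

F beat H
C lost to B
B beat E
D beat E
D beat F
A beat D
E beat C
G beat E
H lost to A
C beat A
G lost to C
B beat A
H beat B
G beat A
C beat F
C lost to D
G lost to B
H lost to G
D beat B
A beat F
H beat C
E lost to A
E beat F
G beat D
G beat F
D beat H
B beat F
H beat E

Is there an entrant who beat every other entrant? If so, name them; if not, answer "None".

Highest win total is G with 5 (out of 7 possible).
G lost to B, C, so no entrant went undefeated.

None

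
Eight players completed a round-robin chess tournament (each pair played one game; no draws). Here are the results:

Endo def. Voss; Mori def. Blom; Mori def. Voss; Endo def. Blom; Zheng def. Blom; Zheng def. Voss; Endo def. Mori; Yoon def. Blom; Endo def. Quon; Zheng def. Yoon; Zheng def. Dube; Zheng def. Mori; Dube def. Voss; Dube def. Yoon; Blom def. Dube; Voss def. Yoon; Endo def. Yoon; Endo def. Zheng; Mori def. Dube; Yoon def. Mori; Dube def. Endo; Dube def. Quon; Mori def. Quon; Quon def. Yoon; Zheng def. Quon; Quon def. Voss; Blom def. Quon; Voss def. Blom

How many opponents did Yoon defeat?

Yoon's results: beat Blom, Mori; lost to Voss, Zheng, Endo, Dube, Quon.
That is 2 wins.

2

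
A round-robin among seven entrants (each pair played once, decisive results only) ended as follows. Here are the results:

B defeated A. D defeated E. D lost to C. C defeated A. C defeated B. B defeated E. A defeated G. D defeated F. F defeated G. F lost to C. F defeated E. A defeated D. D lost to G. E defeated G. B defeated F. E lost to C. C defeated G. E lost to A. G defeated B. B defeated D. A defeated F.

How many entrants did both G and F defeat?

G beat: B, D.
F beat: E, G.
No one was beaten by both.

0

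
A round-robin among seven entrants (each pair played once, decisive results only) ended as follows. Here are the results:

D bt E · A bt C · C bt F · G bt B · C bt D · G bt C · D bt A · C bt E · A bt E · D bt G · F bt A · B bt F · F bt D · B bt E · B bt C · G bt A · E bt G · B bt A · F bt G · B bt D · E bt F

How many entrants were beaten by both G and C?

G beat: A, B, C.
C beat: D, E, F.
No one was beaten by both.

0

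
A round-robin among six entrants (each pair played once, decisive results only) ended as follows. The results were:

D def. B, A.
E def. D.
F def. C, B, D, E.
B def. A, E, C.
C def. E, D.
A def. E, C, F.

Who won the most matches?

Win totals: A 3, B 3, C 2, D 2, E 1, F 4.
F leads with 4 wins (next highest: 3).

F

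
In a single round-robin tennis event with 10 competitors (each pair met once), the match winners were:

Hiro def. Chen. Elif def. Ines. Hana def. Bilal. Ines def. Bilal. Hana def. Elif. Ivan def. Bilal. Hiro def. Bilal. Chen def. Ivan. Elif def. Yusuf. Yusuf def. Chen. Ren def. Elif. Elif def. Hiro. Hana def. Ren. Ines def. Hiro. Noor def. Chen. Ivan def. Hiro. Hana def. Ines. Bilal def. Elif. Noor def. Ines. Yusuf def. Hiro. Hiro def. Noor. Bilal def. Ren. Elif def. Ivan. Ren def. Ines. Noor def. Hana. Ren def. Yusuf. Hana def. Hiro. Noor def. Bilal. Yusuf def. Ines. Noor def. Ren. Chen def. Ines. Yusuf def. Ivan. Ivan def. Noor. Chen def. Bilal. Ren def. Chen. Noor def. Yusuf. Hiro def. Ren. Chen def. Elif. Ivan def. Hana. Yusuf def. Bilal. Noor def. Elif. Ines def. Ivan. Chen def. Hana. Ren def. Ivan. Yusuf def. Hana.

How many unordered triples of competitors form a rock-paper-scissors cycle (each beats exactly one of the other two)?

Win totals: Ivan 4, Bilal 2, Hana 5, Chen 5, Elif 4, Ines 3, Hiro 4, Ren 5, Yusuf 6, Noor 7.
A competitor with w wins dominates both others in C(w,2) triples; summing gives 6 + 1 + 10 + 10 + 6 + 3 + 6 + 10 + 15 + 21 = 88 transitive triples.
Total triples C(10,3) = 120, so cyclic triples = 120 − 88 = 32.

32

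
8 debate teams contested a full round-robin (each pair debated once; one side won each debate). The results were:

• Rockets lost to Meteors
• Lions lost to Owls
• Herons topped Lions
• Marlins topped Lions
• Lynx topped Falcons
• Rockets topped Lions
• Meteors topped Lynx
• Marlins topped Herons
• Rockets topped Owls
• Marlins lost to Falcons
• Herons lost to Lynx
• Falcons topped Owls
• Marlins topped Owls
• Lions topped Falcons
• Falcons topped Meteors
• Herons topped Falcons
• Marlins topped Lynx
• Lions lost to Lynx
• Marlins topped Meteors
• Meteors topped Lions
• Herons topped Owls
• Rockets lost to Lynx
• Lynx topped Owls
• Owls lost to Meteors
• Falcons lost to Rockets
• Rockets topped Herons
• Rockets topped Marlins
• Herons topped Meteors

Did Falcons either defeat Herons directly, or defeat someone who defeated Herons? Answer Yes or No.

Yes

Falcons did not beat Herons directly.
Falcons beat Marlins, Meteors, Owls. Of those, Marlins beat Herons.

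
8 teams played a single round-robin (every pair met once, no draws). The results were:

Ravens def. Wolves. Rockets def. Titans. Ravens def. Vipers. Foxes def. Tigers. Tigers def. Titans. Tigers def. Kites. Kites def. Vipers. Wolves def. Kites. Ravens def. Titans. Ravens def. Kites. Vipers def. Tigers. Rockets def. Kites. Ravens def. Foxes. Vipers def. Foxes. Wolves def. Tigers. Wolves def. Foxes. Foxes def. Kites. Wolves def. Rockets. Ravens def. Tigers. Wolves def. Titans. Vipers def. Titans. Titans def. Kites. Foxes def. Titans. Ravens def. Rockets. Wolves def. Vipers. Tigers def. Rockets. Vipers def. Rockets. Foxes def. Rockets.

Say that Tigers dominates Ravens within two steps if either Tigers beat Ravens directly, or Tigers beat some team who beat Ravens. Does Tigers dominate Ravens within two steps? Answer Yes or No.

No

Tigers did not beat Ravens directly.
Tigers beat Rockets, Titans, Kites, but each of them lost to Ravens. No two-step path.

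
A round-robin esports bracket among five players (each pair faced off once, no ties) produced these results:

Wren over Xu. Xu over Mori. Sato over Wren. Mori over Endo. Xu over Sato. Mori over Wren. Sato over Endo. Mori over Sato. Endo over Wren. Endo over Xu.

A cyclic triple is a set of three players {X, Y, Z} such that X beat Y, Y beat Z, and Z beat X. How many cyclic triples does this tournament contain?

4

Of the C(5,3) = 10 triples, the cyclic ones are: {Mori, Endo, Xu}; {Mori, Xu, Wren}; {Sato, Endo, Xu}; {Sato, Xu, Wren}.
That is 4.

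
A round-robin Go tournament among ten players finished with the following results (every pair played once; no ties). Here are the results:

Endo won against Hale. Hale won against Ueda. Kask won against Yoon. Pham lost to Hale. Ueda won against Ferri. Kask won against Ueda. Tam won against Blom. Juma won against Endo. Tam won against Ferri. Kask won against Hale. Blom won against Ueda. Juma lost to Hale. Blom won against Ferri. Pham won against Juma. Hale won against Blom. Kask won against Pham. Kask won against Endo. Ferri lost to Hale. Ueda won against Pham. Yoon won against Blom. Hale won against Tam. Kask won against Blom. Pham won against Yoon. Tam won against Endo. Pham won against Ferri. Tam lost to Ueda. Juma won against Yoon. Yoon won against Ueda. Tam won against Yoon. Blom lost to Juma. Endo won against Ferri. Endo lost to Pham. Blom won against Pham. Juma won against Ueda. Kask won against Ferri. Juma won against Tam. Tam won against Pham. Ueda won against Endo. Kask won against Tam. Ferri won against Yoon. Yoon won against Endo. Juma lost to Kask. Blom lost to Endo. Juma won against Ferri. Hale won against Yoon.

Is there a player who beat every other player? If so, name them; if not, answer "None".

Kask

Kask has 9 wins out of 9 opponents — a perfect record.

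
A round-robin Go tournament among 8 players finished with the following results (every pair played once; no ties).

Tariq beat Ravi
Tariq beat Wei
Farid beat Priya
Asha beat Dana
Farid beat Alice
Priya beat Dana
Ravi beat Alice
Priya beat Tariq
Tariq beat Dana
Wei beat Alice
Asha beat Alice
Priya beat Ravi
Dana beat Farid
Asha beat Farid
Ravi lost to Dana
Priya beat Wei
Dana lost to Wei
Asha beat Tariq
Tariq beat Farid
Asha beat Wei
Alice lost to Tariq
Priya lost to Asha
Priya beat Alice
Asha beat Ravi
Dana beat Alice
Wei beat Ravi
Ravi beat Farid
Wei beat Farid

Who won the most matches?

Asha

Win totals: Ravi 2, Alice 0, Asha 7, Farid 2, Tariq 5, Wei 4, Priya 5, Dana 3.
Asha leads with 7 wins (next highest: 5).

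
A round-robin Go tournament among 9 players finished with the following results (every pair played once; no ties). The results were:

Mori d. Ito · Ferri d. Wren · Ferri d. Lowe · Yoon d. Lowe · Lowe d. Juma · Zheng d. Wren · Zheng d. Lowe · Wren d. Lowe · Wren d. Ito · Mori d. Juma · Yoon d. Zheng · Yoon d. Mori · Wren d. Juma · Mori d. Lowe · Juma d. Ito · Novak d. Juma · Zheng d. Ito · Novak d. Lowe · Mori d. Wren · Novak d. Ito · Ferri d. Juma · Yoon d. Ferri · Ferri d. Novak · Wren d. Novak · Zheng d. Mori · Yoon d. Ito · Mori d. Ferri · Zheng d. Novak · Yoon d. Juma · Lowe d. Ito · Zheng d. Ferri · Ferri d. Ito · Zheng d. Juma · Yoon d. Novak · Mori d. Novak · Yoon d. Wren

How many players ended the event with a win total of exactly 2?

Win totals: Lowe 2, Juma 1, Ito 0, Ferri 5, Yoon 8, Mori 6, Wren 4, Novak 3, Zheng 7.
Exactly 2: Lowe — 1 player.

1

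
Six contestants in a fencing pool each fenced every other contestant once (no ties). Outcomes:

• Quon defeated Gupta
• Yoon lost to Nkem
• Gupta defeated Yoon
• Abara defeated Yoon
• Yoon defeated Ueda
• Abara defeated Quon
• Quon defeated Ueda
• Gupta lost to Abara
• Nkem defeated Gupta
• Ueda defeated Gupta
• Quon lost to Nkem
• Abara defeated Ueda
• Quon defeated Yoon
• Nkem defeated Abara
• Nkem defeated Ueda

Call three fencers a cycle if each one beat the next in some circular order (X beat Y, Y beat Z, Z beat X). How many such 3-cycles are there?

1

Of the C(6,3) = 20 triples, the cyclic ones are: {Yoon, Gupta, Ueda}.
That is 1.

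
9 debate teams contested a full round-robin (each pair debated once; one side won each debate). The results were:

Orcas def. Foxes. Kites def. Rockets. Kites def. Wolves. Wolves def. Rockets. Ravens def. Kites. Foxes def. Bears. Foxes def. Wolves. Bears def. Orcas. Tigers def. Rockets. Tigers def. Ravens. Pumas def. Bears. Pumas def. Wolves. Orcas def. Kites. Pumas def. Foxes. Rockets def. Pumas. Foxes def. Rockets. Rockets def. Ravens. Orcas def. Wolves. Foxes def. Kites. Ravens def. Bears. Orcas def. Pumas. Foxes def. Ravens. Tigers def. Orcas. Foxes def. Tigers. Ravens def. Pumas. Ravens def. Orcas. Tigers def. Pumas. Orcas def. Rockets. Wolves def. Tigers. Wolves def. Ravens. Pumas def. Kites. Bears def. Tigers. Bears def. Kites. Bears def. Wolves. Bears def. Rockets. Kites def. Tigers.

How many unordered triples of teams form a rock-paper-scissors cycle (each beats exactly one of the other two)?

24

Win totals: Wolves 3, Foxes 6, Tigers 4, Kites 3, Ravens 4, Bears 5, Orcas 5, Rockets 2, Pumas 4.
A team with w wins dominates both others in C(w,2) triples; summing gives 3 + 15 + 6 + 3 + 6 + 10 + 10 + 1 + 6 = 60 transitive triples.
Total triples C(9,3) = 84, so cyclic triples = 84 − 60 = 24.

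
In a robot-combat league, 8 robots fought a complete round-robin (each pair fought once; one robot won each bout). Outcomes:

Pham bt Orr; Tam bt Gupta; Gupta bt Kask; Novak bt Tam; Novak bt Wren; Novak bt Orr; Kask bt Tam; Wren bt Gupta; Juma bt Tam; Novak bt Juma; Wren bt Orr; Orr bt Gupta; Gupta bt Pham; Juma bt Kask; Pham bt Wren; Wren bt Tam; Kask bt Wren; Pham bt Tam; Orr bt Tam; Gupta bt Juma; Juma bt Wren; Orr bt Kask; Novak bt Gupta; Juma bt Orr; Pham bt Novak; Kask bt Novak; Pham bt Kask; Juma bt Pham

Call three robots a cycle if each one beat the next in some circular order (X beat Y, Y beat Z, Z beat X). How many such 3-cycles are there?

Win totals: Kask 3, Wren 3, Juma 5, Pham 5, Gupta 3, Novak 5, Tam 1, Orr 3.
A robot with w wins dominates both others in C(w,2) triples; summing gives 3 + 3 + 10 + 10 + 3 + 10 + 0 + 3 = 42 transitive triples.
Total triples C(8,3) = 56, so cyclic triples = 56 − 42 = 14.

14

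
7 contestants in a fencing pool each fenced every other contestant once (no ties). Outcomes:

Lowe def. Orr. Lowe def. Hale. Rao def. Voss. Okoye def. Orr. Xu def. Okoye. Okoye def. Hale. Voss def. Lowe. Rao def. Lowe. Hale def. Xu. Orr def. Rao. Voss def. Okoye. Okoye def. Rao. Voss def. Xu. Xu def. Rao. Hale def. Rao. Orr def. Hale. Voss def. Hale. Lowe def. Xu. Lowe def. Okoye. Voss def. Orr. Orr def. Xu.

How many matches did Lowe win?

4

Lowe's results: beat Hale, Okoye, Orr, Xu; lost to Voss, Rao.
That is 4 wins.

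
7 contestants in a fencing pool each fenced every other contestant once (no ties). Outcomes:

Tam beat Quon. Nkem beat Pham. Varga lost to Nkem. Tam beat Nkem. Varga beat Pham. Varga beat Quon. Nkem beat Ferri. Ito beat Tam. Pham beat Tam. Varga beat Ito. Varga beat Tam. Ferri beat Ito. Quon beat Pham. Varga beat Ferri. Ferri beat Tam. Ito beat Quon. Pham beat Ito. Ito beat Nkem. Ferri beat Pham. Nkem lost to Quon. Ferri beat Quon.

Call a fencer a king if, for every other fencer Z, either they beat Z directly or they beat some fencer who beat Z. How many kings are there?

Quon reaches everyone (king).
Ferri cannot reach Varga in two steps.
Pham cannot reach Ferri, Varga in two steps.
Tam cannot reach Ito in two steps.
Nkem reaches everyone (king).
Varga reaches everyone (king).
Ito reaches everyone (king).
Kings: Quon, Nkem, Varga, Ito — 4.

4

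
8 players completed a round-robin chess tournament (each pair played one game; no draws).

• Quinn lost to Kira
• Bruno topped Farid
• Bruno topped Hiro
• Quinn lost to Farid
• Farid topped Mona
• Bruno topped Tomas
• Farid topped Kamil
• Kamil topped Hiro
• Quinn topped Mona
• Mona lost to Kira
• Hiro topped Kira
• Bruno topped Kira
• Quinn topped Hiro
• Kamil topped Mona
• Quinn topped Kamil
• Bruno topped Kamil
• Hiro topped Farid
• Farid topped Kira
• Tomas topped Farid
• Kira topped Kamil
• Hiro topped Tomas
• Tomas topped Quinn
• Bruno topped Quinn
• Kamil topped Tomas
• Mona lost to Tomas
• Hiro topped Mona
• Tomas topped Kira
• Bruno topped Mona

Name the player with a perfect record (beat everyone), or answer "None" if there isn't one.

Bruno has 7 wins out of 7 opponents — a perfect record.

Bruno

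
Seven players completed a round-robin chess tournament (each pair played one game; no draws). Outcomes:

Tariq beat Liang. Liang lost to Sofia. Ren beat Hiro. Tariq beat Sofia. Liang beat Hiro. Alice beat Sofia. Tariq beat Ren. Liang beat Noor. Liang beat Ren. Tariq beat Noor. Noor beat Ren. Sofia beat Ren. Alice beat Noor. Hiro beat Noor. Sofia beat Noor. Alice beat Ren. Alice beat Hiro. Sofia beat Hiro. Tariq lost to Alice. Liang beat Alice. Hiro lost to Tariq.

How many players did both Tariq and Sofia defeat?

4

Tariq beat: Hiro, Liang, Sofia, Ren, Noor.
Sofia beat: Hiro, Liang, Ren, Noor.
Both beat: Hiro, Liang, Ren, Noor — 4.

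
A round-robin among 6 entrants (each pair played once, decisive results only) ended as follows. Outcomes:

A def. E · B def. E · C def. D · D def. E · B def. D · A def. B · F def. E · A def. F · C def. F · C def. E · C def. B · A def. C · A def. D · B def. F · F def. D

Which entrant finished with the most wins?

Win totals: A 5, B 3, C 4, D 1, E 0, F 2.
A leads with 5 wins (next highest: 4).

A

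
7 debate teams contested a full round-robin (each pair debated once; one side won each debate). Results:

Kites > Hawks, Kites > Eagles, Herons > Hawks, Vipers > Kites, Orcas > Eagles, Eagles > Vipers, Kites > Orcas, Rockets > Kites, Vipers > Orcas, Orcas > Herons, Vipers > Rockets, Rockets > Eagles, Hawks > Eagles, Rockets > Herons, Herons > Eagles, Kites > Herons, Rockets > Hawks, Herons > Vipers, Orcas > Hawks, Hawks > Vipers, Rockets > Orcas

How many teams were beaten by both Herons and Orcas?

Herons beat: Eagles, Hawks, Vipers.
Orcas beat: Eagles, Hawks, Herons.
Both beat: Eagles, Hawks — 2.

2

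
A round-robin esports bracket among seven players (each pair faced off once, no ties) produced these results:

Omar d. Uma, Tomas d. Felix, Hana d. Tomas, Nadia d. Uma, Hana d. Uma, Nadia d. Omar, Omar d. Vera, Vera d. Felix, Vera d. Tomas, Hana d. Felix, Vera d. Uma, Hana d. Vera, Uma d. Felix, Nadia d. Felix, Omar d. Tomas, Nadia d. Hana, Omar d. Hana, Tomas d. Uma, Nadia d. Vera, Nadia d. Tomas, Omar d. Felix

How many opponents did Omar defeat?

5

Omar's results: beat Uma, Vera, Tomas, Hana, Felix; lost to Nadia.
That is 5 wins.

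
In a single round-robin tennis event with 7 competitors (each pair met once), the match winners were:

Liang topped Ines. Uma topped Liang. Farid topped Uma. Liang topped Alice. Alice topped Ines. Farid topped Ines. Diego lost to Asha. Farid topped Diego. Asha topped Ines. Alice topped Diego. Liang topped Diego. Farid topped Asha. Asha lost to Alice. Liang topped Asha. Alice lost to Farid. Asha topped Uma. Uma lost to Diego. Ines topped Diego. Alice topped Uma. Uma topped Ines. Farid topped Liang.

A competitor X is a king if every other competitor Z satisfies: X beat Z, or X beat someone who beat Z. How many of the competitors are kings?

1

Asha cannot reach Farid, Alice in two steps.
Farid reaches everyone (king).
Ines cannot reach Asha, Farid, Alice, Liang in two steps.
Alice cannot reach Farid in two steps.
Uma cannot reach Farid in two steps.
Liang cannot reach Farid in two steps.
Diego cannot reach Asha, Farid, Alice in two steps.
Kings: Farid — 1.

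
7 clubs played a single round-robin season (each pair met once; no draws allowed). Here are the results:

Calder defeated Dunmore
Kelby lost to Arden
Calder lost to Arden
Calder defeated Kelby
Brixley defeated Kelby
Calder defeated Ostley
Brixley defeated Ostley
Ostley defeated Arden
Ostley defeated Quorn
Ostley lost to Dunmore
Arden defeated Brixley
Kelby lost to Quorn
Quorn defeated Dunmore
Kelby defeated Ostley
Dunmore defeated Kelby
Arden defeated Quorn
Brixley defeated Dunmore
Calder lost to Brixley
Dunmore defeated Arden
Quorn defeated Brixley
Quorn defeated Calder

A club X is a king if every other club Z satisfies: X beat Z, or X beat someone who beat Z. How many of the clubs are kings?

Dunmore reaches everyone (king).
Quorn reaches everyone (king).
Ostley reaches everyone (king).
Arden reaches everyone (king).
Calder cannot reach Brixley in two steps.
Kelby cannot reach Dunmore, Calder, Brixley in two steps.
Brixley reaches everyone (king).
Kings: Dunmore, Quorn, Ostley, Arden, Brixley — 5.

5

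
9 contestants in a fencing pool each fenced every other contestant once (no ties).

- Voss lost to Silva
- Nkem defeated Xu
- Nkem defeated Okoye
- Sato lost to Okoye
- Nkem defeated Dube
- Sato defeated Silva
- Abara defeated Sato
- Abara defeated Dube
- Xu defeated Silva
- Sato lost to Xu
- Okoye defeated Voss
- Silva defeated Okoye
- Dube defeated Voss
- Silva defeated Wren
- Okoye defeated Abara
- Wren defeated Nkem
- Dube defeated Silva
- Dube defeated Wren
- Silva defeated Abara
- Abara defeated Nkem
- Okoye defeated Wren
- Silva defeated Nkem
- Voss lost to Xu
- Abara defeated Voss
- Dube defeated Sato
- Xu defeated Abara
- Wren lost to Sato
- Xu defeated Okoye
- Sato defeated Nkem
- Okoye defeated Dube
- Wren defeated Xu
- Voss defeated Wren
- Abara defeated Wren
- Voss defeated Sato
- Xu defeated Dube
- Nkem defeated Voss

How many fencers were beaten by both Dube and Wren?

Dube beat: Voss, Silva, Wren, Sato.
Wren beat: Nkem, Xu.
No one was beaten by both.

0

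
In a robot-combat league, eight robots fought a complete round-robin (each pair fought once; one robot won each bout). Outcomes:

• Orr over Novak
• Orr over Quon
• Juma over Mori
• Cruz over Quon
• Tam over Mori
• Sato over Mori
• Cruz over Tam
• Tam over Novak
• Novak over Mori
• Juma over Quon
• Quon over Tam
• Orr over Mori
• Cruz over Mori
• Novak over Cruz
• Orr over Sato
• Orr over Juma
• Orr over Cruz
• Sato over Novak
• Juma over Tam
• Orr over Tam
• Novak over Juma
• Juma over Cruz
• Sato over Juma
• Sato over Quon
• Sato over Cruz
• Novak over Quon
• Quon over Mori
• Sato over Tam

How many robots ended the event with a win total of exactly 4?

Win totals: Juma 4, Tam 2, Novak 4, Quon 2, Cruz 3, Sato 6, Mori 0, Orr 7.
Exactly 4: Juma, Novak — 2 robots.

2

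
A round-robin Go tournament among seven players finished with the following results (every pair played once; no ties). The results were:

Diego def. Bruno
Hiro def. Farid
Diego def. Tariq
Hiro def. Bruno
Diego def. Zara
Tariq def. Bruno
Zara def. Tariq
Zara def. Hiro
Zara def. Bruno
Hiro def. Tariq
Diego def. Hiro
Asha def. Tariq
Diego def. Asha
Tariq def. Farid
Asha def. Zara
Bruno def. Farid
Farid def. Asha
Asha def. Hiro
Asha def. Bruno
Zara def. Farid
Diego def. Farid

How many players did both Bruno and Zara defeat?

Bruno beat: Farid.
Zara beat: Bruno, Tariq, Farid, Hiro.
Both beat: Farid — 1.

1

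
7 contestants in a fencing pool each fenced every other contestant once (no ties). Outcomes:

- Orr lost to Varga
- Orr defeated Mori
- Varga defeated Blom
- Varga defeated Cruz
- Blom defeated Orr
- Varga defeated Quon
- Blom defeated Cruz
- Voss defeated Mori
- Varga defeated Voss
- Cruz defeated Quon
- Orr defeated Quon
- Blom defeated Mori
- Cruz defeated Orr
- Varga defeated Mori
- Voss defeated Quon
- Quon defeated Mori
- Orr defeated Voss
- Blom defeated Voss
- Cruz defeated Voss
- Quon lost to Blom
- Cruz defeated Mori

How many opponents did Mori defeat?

Mori's results: beat no one; lost to Orr, Quon, Voss, Varga, Cruz, Blom.
That is 0 wins.

0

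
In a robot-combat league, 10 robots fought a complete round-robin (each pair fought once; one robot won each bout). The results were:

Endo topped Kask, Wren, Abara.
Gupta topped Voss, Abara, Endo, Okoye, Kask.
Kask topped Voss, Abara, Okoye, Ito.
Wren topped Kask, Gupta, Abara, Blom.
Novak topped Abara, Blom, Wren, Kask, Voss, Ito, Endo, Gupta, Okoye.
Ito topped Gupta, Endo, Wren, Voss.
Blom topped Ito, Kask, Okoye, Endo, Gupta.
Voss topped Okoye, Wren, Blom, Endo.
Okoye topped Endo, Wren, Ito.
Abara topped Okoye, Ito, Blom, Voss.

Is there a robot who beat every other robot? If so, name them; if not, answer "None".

Novak has 9 wins out of 9 opponents — a perfect record.

Novak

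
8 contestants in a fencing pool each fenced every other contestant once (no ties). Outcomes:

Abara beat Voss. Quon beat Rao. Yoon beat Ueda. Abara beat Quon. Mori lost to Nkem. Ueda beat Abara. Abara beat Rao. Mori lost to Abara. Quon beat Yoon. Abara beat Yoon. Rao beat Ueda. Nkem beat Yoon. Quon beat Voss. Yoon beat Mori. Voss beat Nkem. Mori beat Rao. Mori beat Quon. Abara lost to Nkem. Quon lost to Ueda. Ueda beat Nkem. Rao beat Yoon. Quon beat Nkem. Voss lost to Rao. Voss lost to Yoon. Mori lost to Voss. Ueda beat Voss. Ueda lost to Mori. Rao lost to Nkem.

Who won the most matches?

Abara

Win totals: Rao 3, Quon 4, Mori 3, Ueda 4, Yoon 3, Abara 5, Nkem 4, Voss 2.
Abara leads with 5 wins (next highest: 4).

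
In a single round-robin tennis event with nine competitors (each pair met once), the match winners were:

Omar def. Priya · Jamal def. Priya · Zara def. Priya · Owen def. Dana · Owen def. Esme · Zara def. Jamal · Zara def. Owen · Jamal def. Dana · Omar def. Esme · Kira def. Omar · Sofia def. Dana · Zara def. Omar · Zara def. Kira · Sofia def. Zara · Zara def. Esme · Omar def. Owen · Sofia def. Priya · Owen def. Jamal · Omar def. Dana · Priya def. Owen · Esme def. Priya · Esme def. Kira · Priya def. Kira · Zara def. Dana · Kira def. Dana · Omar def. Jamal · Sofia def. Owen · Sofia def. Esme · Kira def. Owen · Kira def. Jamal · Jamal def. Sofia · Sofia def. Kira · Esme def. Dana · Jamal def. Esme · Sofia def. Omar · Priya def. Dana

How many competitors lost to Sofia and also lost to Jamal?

Sofia beat: Esme, Zara, Kira, Owen, Priya, Dana, Omar.
Jamal beat: Esme, Priya, Sofia, Dana.
Both beat: Esme, Priya, Dana — 3.

3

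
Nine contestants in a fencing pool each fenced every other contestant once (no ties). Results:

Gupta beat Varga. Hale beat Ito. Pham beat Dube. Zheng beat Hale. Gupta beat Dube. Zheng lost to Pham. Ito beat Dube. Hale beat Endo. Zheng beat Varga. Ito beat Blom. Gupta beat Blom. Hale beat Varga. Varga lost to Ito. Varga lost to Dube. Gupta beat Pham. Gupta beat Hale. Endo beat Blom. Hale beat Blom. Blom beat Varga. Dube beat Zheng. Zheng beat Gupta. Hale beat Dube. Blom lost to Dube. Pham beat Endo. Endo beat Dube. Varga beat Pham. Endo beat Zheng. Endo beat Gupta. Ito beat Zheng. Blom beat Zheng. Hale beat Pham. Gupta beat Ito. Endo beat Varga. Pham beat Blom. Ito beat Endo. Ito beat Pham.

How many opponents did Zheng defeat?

Zheng's results: beat Gupta, Varga, Hale; lost to Ito, Dube, Pham, Endo, Blom.
That is 3 wins.

3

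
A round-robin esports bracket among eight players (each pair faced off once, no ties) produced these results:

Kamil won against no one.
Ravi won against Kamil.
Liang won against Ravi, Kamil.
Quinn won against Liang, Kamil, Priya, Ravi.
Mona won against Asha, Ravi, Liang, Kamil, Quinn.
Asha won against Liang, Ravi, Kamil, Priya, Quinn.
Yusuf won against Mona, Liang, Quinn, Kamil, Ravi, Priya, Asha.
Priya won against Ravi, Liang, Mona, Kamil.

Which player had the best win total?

Win totals: Ravi 1, Quinn 4, Yusuf 7, Asha 5, Kamil 0, Mona 5, Priya 4, Liang 2.
Yusuf leads with 7 wins (next highest: 5).

Yusuf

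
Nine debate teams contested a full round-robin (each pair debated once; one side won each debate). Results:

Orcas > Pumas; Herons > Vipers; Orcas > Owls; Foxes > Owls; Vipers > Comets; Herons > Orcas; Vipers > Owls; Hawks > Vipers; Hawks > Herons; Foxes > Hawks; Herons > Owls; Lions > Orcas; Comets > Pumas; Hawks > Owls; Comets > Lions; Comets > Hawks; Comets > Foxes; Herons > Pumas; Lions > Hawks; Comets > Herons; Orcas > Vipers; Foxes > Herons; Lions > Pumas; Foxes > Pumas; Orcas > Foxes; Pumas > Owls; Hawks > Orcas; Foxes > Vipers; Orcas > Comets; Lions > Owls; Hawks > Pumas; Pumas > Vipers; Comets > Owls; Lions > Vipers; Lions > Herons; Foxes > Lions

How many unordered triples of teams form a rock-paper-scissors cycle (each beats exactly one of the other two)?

Win totals: Orcas 5, Hawks 5, Pumas 2, Owls 0, Vipers 2, Foxes 6, Comets 6, Lions 6, Herons 4.
A team with w wins dominates both others in C(w,2) triples; summing gives 10 + 10 + 1 + 0 + 1 + 15 + 15 + 15 + 6 = 73 transitive triples.
Total triples C(9,3) = 84, so cyclic triples = 84 − 73 = 11.

11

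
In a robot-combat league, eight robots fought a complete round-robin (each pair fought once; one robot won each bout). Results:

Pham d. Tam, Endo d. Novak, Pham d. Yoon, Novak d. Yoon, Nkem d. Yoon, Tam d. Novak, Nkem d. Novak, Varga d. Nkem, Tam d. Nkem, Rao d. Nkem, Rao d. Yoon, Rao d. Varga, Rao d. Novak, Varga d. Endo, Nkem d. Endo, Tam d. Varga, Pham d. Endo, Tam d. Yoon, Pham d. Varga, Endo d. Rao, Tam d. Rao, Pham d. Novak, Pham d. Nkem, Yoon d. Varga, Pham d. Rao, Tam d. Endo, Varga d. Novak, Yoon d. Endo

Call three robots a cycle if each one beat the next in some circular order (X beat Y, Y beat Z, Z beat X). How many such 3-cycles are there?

6

Win totals: Novak 1, Varga 3, Nkem 3, Endo 2, Pham 7, Yoon 2, Rao 4, Tam 6.
A robot with w wins dominates both others in C(w,2) triples; summing gives 0 + 3 + 3 + 1 + 21 + 1 + 6 + 15 = 50 transitive triples.
Total triples C(8,3) = 56, so cyclic triples = 56 − 50 = 6.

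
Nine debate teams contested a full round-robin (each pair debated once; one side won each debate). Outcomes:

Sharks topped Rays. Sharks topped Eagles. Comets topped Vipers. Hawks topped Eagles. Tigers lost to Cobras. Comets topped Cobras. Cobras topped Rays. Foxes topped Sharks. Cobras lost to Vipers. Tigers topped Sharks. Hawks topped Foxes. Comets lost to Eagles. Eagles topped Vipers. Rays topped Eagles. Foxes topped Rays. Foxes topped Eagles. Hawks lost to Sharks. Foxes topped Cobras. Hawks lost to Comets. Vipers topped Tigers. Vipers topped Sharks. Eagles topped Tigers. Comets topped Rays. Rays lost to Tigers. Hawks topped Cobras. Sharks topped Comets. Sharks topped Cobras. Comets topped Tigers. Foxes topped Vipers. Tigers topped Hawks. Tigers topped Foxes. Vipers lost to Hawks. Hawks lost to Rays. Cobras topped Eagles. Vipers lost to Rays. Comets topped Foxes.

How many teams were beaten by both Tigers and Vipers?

Tigers beat: Foxes, Hawks, Sharks, Rays.
Vipers beat: Sharks, Cobras, Tigers.
Both beat: Sharks — 1.

1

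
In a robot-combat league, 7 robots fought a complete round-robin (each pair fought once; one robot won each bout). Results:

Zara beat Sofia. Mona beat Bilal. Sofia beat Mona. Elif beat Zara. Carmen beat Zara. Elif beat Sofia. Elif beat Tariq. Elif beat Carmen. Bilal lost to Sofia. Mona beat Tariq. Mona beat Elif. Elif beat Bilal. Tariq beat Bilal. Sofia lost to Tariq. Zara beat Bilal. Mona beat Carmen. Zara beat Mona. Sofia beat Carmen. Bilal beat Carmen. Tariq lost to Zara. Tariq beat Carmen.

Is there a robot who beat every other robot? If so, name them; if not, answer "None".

Highest win total is Elif with 5 (out of 6 possible).
Elif lost to Mona, so no robot went undefeated.

None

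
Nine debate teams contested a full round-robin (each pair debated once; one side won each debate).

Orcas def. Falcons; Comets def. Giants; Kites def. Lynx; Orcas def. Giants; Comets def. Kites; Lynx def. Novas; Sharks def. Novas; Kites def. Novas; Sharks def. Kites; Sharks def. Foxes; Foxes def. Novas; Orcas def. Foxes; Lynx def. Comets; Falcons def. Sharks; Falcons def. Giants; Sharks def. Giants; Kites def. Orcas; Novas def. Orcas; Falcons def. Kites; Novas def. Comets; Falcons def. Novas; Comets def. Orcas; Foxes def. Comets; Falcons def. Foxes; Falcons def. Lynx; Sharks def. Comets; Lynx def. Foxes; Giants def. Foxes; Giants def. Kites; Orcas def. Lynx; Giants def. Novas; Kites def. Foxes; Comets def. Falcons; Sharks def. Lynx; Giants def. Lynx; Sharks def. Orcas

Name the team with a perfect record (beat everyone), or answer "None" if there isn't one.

None

Highest win total is Sharks with 7 (out of 8 possible).
Sharks lost to Falcons, so no team went undefeated.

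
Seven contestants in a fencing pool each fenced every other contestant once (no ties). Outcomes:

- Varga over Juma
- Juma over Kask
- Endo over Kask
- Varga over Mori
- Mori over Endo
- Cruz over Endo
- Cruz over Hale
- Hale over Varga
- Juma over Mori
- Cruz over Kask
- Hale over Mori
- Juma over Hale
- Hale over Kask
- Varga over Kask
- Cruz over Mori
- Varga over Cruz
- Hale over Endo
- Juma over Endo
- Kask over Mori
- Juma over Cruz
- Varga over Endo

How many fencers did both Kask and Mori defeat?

0

Kask beat: Mori.
Mori beat: Endo.
No one was beaten by both.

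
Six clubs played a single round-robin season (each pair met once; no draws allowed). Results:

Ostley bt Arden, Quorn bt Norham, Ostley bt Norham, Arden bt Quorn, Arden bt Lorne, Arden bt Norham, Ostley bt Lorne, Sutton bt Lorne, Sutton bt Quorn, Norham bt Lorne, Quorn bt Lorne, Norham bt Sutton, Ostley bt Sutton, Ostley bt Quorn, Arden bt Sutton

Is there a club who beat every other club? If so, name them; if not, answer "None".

Ostley has 5 wins out of 5 opponents — a perfect record.

Ostley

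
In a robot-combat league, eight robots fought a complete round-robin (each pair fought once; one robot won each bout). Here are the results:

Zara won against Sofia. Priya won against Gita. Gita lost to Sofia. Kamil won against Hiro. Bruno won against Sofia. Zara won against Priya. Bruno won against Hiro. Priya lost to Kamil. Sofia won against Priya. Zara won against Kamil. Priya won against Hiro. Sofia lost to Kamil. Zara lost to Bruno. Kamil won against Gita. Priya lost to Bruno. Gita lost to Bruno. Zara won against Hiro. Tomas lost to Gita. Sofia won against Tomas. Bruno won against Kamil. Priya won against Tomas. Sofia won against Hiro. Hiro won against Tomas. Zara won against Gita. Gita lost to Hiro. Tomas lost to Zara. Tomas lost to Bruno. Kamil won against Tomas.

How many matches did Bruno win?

7

Bruno's results: beat Zara, Tomas, Priya, Hiro, Kamil, Sofia, Gita; lost to no one.
That is 7 wins.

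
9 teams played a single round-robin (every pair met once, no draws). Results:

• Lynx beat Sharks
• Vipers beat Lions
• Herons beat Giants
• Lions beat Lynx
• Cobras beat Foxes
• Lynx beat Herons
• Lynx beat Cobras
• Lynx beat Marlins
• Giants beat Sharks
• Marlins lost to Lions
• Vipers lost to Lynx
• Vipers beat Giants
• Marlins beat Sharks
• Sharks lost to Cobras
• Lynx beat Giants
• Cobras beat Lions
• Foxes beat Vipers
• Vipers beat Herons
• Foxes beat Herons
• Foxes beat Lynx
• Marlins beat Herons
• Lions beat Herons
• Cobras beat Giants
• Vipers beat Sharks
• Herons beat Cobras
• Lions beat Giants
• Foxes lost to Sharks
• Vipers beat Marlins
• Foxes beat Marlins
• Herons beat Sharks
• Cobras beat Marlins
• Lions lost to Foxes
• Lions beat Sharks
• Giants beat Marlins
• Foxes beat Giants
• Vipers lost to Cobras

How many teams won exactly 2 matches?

2

Win totals: Cobras 6, Lynx 6, Vipers 5, Sharks 1, Giants 2, Marlins 2, Herons 3, Foxes 6, Lions 5.
Exactly 2: Giants, Marlins — 2 teams.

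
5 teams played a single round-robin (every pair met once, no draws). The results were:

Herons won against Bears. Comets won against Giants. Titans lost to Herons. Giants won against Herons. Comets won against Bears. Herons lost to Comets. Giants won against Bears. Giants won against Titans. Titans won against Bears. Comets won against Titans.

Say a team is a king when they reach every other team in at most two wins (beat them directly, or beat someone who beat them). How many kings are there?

Bears cannot reach Titans, Herons, Giants, Comets in two steps.
Titans cannot reach Herons, Giants, Comets in two steps.
Herons cannot reach Giants, Comets in two steps.
Giants cannot reach Comets in two steps.
Comets reaches everyone (king).
Kings: Comets — 1.

1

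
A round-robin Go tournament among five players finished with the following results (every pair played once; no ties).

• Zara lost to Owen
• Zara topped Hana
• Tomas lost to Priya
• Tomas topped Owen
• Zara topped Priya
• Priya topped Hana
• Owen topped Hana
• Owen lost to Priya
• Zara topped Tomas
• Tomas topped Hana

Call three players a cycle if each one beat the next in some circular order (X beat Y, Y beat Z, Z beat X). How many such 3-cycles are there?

Win totals: Priya 3, Hana 0, Zara 3, Tomas 2, Owen 2.
A player with w wins dominates both others in C(w,2) triples; summing gives 3 + 0 + 3 + 1 + 1 = 8 transitive triples.
Total triples C(5,3) = 10, so cyclic triples = 10 − 8 = 2.

2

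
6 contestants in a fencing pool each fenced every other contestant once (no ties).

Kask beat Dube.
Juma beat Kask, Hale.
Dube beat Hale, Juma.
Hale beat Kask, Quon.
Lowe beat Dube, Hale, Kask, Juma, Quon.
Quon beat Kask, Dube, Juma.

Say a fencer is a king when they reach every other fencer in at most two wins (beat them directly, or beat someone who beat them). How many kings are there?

Juma cannot reach Lowe in two steps.
Dube cannot reach Lowe in two steps.
Lowe reaches everyone (king).
Quon cannot reach Lowe in two steps.
Kask cannot reach Lowe, Quon in two steps.
Hale cannot reach Lowe in two steps.
Kings: Lowe — 1.

1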